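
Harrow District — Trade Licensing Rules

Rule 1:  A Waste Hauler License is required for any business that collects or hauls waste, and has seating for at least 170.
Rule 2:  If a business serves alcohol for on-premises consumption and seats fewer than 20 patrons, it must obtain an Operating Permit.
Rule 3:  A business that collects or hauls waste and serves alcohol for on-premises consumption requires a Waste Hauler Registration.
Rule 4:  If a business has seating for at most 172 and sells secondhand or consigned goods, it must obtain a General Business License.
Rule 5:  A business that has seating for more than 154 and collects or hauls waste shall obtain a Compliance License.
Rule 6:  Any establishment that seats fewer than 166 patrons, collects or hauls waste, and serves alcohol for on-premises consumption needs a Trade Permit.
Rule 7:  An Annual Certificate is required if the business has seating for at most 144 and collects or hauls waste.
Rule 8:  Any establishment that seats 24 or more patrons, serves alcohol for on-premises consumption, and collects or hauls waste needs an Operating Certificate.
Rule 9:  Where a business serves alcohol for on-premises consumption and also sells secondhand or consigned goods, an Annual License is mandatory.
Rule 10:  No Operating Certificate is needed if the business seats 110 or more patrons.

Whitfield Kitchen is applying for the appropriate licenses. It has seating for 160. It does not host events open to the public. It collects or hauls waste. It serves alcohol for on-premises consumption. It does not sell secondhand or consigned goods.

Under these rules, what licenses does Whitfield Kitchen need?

Rule 1: collects or hauls waste; seating 160 < 170 → Waste Hauler License not required.
Rule 2: serves alcohol for on-premises consumption; seating 160 ≥ 20 → Operating Permit not required.
Rule 3: collects or hauls waste; serves alcohol for on-premises consumption → Waste Hauler Registration required.
Rule 4: seating 160 ≤ 172; does not sell secondhand or consigned goods → General Business License not required.
Rule 5: seating 160 > 154; collects or hauls waste → Compliance License required.
Rule 6: seating 160 < 166; collects or hauls waste; serves alcohol for on-premises consumption → Trade Permit required.
Rule 7: seating 160 > 144; collects or hauls waste → Annual Certificate not required.
Rule 8: seating 160 ≥ 24; serves alcohol for on-premises consumption; collects or hauls waste → Operating Certificate required.
Rule 9: serves alcohol for on-premises consumption; does not sell secondhand or consigned goods → Annual License not required.
Rule 10: seating 160 ≥ 110 → exempt from Operating Certificate.

Compliance License, Trade Permit, Waste Hauler Registration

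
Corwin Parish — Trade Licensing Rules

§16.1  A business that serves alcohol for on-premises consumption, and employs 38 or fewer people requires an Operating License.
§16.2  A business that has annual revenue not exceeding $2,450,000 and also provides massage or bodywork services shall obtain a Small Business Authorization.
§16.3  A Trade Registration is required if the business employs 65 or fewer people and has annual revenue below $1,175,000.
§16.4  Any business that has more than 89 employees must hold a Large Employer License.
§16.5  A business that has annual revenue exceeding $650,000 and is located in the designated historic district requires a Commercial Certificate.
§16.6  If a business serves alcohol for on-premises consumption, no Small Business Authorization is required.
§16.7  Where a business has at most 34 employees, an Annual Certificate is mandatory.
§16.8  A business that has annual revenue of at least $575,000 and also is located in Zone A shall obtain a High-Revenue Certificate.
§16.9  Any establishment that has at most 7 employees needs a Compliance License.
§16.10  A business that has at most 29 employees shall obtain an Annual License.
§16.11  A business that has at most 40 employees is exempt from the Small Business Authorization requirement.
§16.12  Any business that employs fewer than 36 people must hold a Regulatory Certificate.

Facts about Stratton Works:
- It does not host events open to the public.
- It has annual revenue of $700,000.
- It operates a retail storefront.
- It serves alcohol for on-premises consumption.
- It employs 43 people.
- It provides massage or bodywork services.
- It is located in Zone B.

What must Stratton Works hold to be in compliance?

Trade Registration

§16.1 serves alcohol for on-premises consumption; employees 43 > 38 → Operating License not required.
§16.2 revenue $700,000 ≤ $2,450,000; provides massage or bodywork services → Small Business Authorization required.
§16.3 employees 43 ≤ 65; revenue $700,000 < $1,175,000 → Trade Registration required.
§16.4 employees 43 ≤ 89 → Large Employer License not required.
§16.5 revenue $700,000 > $650,000; is located in Zone B (not: is located in the designated historic district) → Commercial Certificate not required.
§16.6 serves alcohol for on-premises consumption → exempt from Small Business Authorization.
§16.7 employees 43 > 34 → Annual Certificate not required.
§16.8 revenue $700,000 ≥ $575,000; is located in Zone B (not: is located in Zone A) → High-Revenue Certificate not required.
§16.9 employees 43 > 7 → Compliance License not required.
§16.10 employees 43 > 29 → Annual License not required.
§16.11 employees 43 > 40 → Small Business Authorization exemption does not apply.
§16.12 employees 43 ≥ 36 → Regulatory Certificate not required.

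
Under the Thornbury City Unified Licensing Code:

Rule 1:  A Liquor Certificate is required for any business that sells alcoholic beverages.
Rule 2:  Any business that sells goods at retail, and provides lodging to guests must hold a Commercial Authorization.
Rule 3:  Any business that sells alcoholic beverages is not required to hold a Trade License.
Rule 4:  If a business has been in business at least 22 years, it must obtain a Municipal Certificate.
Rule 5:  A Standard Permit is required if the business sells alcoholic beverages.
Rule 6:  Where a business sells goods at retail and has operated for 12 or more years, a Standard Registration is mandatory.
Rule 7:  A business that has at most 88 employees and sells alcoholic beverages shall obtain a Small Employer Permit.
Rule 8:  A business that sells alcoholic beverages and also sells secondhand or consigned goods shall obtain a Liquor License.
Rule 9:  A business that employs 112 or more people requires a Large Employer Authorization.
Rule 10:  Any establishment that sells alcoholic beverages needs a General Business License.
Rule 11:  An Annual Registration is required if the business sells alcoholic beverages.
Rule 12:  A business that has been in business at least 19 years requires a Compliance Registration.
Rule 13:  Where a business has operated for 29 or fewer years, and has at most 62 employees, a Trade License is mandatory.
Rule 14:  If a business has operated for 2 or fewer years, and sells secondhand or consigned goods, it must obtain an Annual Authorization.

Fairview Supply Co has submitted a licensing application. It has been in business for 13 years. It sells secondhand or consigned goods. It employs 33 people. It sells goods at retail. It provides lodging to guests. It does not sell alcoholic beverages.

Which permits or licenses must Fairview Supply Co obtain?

Commercial Authorization, Standard Registration, Trade License

Rule 1: does not sell alcoholic beverages → Liquor Certificate not required.
Rule 2: sells goods at retail; provides lodging to guests → Commercial Authorization required.
Rule 3: does not sell alcoholic beverages → Trade License exemption does not apply.
Rule 4: years in business 13 < 22 → Municipal Certificate not required.
Rule 5: does not sell alcoholic beverages → Standard Permit not required.
Rule 6: sells goods at retail; years in business 13 ≥ 12 → Standard Registration required.
Rule 7: employees 33 ≤ 88; does not sell alcoholic beverages → Small Employer Permit not required.
Rule 8: does not sell alcoholic beverages; sells secondhand or consigned goods → Liquor License not required.
Rule 9: employees 33 < 112 → Large Employer Authorization not required.
Rule 10: does not sell alcoholic beverages → General Business License not required.
Rule 11: does not sell alcoholic beverages → Annual Registration not required.
Rule 12: years in business 13 < 19 → Compliance Registration not required.
Rule 13: years in business 13 ≤ 29; employees 33 ≤ 62 → Trade License required.
Rule 14: years in business 13 > 2; sells secondhand or consigned goods → Annual Authorization not required.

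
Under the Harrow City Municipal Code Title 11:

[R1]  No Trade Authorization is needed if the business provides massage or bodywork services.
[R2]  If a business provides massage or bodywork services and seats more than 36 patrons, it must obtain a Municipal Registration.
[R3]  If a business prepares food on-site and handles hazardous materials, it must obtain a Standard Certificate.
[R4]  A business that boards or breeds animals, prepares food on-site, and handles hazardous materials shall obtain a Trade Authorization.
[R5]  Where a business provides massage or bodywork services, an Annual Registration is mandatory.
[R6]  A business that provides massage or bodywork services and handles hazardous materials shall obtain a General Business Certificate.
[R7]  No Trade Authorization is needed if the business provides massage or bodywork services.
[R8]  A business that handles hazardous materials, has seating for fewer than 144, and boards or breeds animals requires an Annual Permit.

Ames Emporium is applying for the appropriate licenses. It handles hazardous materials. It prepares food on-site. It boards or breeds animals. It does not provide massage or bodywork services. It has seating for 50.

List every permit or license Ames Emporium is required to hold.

[R1] does not provide massage or bodywork services → Trade Authorization exemption does not apply.
[R2] does not provide massage or bodywork services; seating 50 > 36 → Municipal Registration not required.
[R3] prepares food on-site; handles hazardous materials → Standard Certificate required.
[R4] boards or breeds animals; prepares food on-site; handles hazardous materials → Trade Authorization required.
[R5] does not provide massage or bodywork services → Annual Registration not required.
[R6] does not provide massage or bodywork services; handles hazardous materials → General Business Certificate not required.
[R7] does not provide massage or bodywork services → Trade Authorization exemption does not apply.
[R8] handles hazardous materials; seating 50 < 144; boards or breeds animals → Annual Permit required.

Annual Permit, Standard Certificate, Trade Authorization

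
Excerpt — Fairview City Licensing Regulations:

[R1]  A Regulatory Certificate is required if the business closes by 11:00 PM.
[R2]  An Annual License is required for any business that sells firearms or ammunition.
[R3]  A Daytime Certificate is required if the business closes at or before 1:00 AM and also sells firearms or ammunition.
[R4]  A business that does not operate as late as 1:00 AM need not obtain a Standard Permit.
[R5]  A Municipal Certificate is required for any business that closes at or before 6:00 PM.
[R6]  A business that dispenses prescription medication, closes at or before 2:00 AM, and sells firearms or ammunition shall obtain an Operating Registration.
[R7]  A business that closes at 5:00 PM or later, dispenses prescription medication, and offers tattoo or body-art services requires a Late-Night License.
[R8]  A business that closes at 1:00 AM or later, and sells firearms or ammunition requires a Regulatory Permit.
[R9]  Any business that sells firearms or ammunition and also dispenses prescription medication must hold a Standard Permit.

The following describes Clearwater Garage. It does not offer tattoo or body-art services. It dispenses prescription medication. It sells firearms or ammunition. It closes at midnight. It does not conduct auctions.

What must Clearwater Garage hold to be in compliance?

Annual License, Daytime Certificate, Operating Registration

[R1] closes midnight, after 11:00 PM → Regulatory Certificate not required.
[R2] sells firearms or ammunition → Annual License required.
[R3] closes midnight, at/before 1:00 AM; sells firearms or ammunition → Daytime Certificate required.
[R4] closes midnight, at/before 1:00 AM → exempt from Standard Permit.
[R5] closes midnight, after 6:00 PM → Municipal Certificate not required.
[R6] dispenses prescription medication; closes midnight, at/before 2:00 AM; sells firearms or ammunition → Operating Registration required.
[R7] closes midnight, after 5:00 PM; dispenses prescription medication; does not offer tattoo or body-art services → Late-Night License not required.
[R8] closes midnight, at/before 1:00 AM; sells firearms or ammunition → Regulatory Permit not required.
[R9] sells firearms or ammunition; dispenses prescription medication → Standard Permit required.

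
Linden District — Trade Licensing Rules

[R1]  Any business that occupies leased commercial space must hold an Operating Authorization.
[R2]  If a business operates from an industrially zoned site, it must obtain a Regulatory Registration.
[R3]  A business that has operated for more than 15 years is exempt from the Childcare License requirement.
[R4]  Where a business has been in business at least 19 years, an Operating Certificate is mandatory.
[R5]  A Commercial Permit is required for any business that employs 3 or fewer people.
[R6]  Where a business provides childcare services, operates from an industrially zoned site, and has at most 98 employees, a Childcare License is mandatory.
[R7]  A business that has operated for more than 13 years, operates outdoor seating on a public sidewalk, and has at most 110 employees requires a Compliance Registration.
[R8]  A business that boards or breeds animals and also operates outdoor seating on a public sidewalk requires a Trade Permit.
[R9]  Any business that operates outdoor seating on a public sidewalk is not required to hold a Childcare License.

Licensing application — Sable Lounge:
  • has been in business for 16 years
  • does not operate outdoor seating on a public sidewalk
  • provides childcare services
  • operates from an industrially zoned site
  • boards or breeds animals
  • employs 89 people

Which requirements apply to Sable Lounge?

Regulatory Registration

[R1] operates from an industrially zoned site (not: occupies leased commercial space) → Operating Authorization not required.
[R2] operates from an industrially zoned site → Regulatory Registration required.
[R3] years in business 16 > 15 → exempt from Childcare License.
[R4] years in business 16 < 19 → Operating Certificate not required.
[R5] employees 89 > 3 → Commercial Permit not required.
[R6] provides childcare services; operates from an industrially zoned site; employees 89 ≤ 98 → Childcare License required.
[R7] years in business 16 > 13; does not operate outdoor seating on a public sidewalk; employees 89 ≤ 110 → Compliance Registration not required.
[R8] boards or breeds animals; does not operate outdoor seating on a public sidewalk → Trade Permit not required.
[R9] does not operate outdoor seating on a public sidewalk → Childcare License exemption does not apply.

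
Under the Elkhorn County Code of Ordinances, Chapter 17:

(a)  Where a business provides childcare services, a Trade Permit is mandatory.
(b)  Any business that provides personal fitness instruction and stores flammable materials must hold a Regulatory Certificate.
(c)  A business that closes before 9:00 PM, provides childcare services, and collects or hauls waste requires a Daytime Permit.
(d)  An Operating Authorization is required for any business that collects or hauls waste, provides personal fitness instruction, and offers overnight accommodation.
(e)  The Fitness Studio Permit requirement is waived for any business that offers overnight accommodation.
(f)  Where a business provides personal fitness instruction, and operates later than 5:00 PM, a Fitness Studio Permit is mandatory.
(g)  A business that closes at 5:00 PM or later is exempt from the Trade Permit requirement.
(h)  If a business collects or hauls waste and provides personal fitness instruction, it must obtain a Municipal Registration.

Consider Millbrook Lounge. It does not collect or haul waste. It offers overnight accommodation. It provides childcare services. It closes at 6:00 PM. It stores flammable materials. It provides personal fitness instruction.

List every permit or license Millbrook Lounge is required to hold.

(a) provides childcare services → Trade Permit required.
(b) provides personal fitness instruction; stores flammable materials → Regulatory Certificate required.
(c) closes 6:00 PM, at/before 9:00 PM; provides childcare services; does not collect or haul waste → Daytime Permit not required.
(d) does not collect or haul waste; provides personal fitness instruction; offers overnight accommodation → Operating Authorization not required.
(e) offers overnight accommodation → exempt from Fitness Studio Permit.
(f) provides personal fitness instruction; closes 6:00 PM, after 5:00 PM → Fitness Studio Permit required.
(g) closes 6:00 PM, after 5:00 PM → exempt from Trade Permit.
(h) does not collect or haul waste; provides personal fitness instruction → Municipal Registration not required.

Regulatory Certificate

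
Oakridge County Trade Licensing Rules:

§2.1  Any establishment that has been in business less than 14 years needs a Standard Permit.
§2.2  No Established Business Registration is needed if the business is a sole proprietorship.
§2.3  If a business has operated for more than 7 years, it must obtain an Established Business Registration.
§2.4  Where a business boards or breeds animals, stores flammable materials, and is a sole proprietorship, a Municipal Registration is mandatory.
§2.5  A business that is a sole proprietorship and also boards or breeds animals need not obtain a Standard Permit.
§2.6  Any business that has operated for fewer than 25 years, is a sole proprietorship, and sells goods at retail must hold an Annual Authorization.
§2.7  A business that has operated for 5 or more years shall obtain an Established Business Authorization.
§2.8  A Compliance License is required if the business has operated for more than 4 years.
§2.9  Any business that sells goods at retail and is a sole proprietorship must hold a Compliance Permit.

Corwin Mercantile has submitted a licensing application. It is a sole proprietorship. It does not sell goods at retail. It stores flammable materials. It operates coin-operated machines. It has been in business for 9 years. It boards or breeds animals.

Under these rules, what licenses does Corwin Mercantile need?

Compliance License, Established Business Authorization, Municipal Registration

§2.1 years in business 9 < 14 → Standard Permit required.
§2.2 is a sole proprietorship → exempt from Established Business Registration.
§2.3 years in business 9 > 7 → Established Business Registration required.
§2.4 boards or breeds animals; stores flammable materials; is a sole proprietorship → Municipal Registration required.
§2.5 is a sole proprietorship; boards or breeds animals → exempt from Standard Permit.
§2.6 years in business 9 < 25; is a sole proprietorship; does not sell goods at retail → Annual Authorization not required.
§2.7 years in business 9 ≥ 5 → Established Business Authorization required.
§2.8 years in business 9 > 4 → Compliance License required.
§2.9 does not sell goods at retail; is a sole proprietorship → Compliance Permit not required.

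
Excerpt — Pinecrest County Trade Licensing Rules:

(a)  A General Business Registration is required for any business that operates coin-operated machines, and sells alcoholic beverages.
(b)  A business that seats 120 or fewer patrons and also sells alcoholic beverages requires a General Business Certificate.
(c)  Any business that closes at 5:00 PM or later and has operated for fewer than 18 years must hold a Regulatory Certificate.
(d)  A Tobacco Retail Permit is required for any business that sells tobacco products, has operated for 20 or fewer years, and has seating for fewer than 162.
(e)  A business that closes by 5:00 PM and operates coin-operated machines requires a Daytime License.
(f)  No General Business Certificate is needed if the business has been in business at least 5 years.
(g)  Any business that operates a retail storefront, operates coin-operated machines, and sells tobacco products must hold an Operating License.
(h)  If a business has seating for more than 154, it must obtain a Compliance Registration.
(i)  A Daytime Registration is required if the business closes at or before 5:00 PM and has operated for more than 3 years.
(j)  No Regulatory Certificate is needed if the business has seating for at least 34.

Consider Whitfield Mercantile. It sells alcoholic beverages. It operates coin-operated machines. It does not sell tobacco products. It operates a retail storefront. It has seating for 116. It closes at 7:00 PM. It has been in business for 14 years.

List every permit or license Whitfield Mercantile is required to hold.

General Business Registration

(a) operates coin-operated machines; sells alcoholic beverages → General Business Registration required.
(b) seating 116 ≤ 120; sells alcoholic beverages → General Business Certificate required.
(c) closes 7:00 PM, after 5:00 PM; years in business 14 < 18 → Regulatory Certificate required.
(d) does not sell tobacco products; years in business 14 ≤ 20; seating 116 < 162 → Tobacco Retail Permit not required.
(e) closes 7:00 PM, after 5:00 PM; operates coin-operated machines → Daytime License not required.
(f) years in business 14 ≥ 5 → exempt from General Business Certificate.
(g) operates a retail storefront; operates coin-operated machines; does not sell tobacco products → Operating License not required.
(h) seating 116 ≤ 154 → Compliance Registration not required.
(i) closes 7:00 PM, after 5:00 PM; years in business 14 > 3 → Daytime Registration not required.
(j) seating 116 ≥ 34 → exempt from Regulatory Certificate.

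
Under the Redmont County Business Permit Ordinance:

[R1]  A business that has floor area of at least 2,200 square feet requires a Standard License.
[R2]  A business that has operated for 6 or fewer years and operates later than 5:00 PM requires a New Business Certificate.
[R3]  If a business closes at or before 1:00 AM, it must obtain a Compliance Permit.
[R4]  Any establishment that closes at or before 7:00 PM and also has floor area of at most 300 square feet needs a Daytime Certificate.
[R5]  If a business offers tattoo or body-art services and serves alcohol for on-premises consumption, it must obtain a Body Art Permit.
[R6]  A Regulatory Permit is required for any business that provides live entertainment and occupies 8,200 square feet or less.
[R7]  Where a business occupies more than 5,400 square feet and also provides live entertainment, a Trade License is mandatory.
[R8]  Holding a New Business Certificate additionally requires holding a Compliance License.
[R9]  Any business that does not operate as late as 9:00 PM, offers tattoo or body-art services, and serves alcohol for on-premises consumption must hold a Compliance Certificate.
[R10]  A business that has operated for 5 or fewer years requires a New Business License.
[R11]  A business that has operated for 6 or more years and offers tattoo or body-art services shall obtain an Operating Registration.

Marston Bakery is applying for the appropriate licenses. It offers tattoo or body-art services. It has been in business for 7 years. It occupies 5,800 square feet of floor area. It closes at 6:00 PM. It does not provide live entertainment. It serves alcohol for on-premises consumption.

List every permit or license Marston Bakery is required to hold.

Body Art Permit, Compliance Certificate, Compliance Permit, Operating Registration, Standard License

[R1] floor area 5,800 square feet ≥ 2,200 square feet → Standard License required.
[R2] years in business 7 > 6; closes 6:00 PM, after 5:00 PM → New Business Certificate not required.
[R3] closes 6:00 PM, at/before 1:00 AM → Compliance Permit required.
[R4] closes 6:00 PM, at/before 7:00 PM; floor area 5,800 square feet > 300 square feet → Daytime Certificate not required.
[R5] offers tattoo or body-art services; serves alcohol for on-premises consumption → Body Art Permit required.
[R6] does not provide live entertainment; floor area 5,800 square feet ≤ 8,200 square feet → Regulatory Permit not required.
[R7] floor area 5,800 square feet > 5,400 square feet; does not provide live entertainment → Trade License not required.
[R8] New Business Certificate is not required → no effect.
[R9] closes 6:00 PM, at/before 9:00 PM; offers tattoo or body-art services; serves alcohol for on-premises consumption → Compliance Certificate required.
[R10] years in business 7 > 5 → New Business License not required.
[R11] years in business 7 ≥ 6; offers tattoo or body-art services → Operating Registration required.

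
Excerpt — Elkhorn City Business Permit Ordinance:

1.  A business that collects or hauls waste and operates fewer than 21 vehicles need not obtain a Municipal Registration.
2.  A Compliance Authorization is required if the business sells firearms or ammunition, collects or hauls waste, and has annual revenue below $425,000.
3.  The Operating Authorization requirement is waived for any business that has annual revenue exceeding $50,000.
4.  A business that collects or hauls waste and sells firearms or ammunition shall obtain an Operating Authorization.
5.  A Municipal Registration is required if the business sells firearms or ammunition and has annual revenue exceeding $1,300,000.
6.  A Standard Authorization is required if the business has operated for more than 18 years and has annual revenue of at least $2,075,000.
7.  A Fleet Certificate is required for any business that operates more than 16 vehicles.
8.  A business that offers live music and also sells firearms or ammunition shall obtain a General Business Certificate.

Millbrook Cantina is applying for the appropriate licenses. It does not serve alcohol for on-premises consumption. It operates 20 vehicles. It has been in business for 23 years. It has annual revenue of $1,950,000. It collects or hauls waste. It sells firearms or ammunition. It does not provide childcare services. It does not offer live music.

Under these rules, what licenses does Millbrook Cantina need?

Fleet Certificate

1. collects or hauls waste; vehicles 20 < 21 → exempt from Municipal Registration.
2. sells firearms or ammunition; collects or hauls waste; revenue $1,950,000 ≥ $425,000 → Compliance Authorization not required.
3. revenue $1,950,000 > $50,000 → exempt from Operating Authorization.
4. collects or hauls waste; sells firearms or ammunition → Operating Authorization required.
5. sells firearms or ammunition; revenue $1,950,000 > $1,300,000 → Municipal Registration required.
6. years in business 23 > 18; revenue $1,950,000 < $2,075,000 → Standard Authorization not required.
7. vehicles 20 > 16 → Fleet Certificate required.
8. does not offer live music; sells firearms or ammunition → General Business Certificate not required.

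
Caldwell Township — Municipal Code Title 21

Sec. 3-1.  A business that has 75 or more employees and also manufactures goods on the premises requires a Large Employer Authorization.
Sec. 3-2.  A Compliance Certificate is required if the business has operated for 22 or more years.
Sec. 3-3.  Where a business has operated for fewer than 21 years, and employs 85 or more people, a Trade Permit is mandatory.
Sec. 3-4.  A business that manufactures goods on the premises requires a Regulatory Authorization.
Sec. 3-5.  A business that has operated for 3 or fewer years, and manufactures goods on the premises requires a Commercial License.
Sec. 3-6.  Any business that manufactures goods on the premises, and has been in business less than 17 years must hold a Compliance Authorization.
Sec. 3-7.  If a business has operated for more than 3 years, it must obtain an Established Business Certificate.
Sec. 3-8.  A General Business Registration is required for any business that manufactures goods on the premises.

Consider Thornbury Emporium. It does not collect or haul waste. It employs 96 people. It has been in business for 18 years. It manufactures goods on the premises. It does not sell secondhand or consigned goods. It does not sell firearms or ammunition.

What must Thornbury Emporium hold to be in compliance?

Sec. 3-1. employees 96 ≥ 75; manufactures goods on the premises → Large Employer Authorization required.
Sec. 3-2. years in business 18 < 22 → Compliance Certificate not required.
Sec. 3-3. years in business 18 < 21; employees 96 ≥ 85 → Trade Permit required.
Sec. 3-4. manufactures goods on the premises → Regulatory Authorization required.
Sec. 3-5. years in business 18 > 3; manufactures goods on the premises → Commercial License not required.
Sec. 3-6. manufactures goods on the premises; years in business 18 ≥ 17 → Compliance Authorization not required.
Sec. 3-7. years in business 18 > 3 → Established Business Certificate required.
Sec. 3-8. manufactures goods on the premises → General Business Registration required.

Established Business Certificate, General Business Registration, Large Employer Authorization, Regulatory Authorization, Trade Permit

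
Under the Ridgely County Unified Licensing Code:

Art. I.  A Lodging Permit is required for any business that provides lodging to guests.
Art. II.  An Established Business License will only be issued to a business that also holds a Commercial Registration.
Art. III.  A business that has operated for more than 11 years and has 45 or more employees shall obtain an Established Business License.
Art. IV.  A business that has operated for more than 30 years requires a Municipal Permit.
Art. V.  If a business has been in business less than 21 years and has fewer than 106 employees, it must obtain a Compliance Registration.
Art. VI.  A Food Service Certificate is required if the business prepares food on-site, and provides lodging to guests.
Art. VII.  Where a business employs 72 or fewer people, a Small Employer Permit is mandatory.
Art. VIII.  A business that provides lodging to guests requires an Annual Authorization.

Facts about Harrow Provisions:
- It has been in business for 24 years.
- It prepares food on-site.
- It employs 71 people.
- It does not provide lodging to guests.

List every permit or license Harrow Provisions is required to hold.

Art. I. does not provide lodging to guests → Lodging Permit not required.
Art. II. Established Business License is required → Commercial Registration also required.
Art. III. years in business 24 > 11; employees 71 ≥ 45 → Established Business License required.
Art. IV. years in business 24 ≤ 30 → Municipal Permit not required.
Art. V. years in business 24 ≥ 21; employees 71 < 106 → Compliance Registration not required.
Art. VI. prepares food on-site; does not provide lodging to guests → Food Service Certificate not required.
Art. VII. employees 71 ≤ 72 → Small Employer Permit required.
Art. VIII. does not provide lodging to guests → Annual Authorization not required.

Commercial Registration, Established Business License, Small Employer Permit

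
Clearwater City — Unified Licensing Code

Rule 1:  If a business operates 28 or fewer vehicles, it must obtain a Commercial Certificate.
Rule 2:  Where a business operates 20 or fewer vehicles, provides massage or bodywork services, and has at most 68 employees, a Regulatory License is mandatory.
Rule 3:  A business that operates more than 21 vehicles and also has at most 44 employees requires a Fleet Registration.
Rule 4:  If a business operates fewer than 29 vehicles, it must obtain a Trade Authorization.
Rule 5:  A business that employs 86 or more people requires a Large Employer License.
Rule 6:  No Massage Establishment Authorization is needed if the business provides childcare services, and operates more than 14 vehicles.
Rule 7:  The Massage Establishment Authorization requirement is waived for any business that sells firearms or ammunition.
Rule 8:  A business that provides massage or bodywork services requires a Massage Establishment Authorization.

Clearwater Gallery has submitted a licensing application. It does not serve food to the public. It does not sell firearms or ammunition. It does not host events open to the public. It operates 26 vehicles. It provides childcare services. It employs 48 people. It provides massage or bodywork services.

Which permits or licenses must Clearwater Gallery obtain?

Commercial Certificate, Trade Authorization

Rule 1: vehicles 26 ≤ 28 → Commercial Certificate required.
Rule 2: vehicles 26 > 20; provides massage or bodywork services; employees 48 ≤ 68 → Regulatory License not required.
Rule 3: vehicles 26 > 21; employees 48 > 44 → Fleet Registration not required.
Rule 4: vehicles 26 < 29 → Trade Authorization required.
Rule 5: employees 48 < 86 → Large Employer License not required.
Rule 6: provides childcare services; vehicles 26 > 14 → exempt from Massage Establishment Authorization.
Rule 7: does not sell firearms or ammunition → Massage Establishment Authorization exemption does not apply.
Rule 8: provides massage or bodywork services → Massage Establishment Authorization required.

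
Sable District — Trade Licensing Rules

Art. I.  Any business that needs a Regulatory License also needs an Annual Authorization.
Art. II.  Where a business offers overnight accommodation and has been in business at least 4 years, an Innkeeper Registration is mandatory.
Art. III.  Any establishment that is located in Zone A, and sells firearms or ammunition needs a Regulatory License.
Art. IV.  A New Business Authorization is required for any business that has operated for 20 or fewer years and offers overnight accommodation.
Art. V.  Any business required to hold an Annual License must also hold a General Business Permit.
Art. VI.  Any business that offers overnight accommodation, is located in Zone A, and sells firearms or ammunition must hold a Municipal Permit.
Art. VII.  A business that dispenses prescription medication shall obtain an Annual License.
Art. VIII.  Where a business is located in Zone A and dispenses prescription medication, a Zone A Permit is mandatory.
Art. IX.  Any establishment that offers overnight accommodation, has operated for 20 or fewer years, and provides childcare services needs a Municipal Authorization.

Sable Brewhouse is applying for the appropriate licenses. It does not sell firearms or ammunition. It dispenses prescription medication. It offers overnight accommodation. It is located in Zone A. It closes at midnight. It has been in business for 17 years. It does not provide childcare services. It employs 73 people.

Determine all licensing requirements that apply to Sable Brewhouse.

Art. I. Regulatory License is not required → no effect.
Art. II. offers overnight accommodation; years in business 17 ≥ 4 → Innkeeper Registration required.
Art. III. is located in Zone A; does not sell firearms or ammunition → Regulatory License not required.
Art. IV. years in business 17 ≤ 20; offers overnight accommodation → New Business Authorization required.
Art. V. Annual License is required → General Business Permit also required.
Art. VI. offers overnight accommodation; is located in Zone A; does not sell firearms or ammunition → Municipal Permit not required.
Art. VII. dispenses prescription medication → Annual License required.
Art. VIII. is located in Zone A; dispenses prescription medication → Zone A Permit required.
Art. IX. offers overnight accommodation; years in business 17 ≤ 20; does not provide childcare services → Municipal Authorization not required.

Annual License, General Business Permit, Innkeeper Registration, New Business Authorization, Zone A Permit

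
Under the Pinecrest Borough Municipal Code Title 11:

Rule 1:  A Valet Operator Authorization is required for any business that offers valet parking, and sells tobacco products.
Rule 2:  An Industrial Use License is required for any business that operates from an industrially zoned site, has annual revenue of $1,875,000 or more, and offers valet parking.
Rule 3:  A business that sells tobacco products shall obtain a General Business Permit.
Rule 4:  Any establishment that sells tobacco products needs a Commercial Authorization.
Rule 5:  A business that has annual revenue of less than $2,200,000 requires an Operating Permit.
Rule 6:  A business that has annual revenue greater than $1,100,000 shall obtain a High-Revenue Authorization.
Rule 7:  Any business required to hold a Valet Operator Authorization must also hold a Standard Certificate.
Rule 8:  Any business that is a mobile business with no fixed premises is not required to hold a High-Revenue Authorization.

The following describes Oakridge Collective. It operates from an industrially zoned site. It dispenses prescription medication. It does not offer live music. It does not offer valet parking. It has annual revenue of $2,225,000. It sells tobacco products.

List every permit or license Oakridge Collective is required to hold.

Rule 1: does not offer valet parking; sells tobacco products → Valet Operator Authorization not required.
Rule 2: operates from an industrially zoned site; revenue $2,225,000 ≥ $1,875,000; does not offer valet parking → Industrial Use License not required.
Rule 3: sells tobacco products → General Business Permit required.
Rule 4: sells tobacco products → Commercial Authorization required.
Rule 5: revenue $2,225,000 ≥ $2,200,000 → Operating Permit not required.
Rule 6: revenue $2,225,000 > $1,100,000 → High-Revenue Authorization required.
Rule 7: Valet Operator Authorization is not required → no effect.
Rule 8: operates from an industrially zoned site (not: is a mobile business with no fixed premises) → High-Revenue Authorization exemption does not apply.

Commercial Authorization, General Business Permit, High-Revenue Authorization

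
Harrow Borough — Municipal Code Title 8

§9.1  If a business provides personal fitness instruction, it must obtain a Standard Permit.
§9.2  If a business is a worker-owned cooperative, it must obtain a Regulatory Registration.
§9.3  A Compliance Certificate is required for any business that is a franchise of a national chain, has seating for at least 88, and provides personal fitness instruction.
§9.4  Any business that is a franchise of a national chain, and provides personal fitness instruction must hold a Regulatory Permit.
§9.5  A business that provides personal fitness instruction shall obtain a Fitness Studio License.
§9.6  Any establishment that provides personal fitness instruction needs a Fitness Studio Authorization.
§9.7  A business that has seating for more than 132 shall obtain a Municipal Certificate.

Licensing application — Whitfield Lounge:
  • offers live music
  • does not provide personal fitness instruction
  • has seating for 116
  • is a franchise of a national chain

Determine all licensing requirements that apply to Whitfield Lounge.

None

§9.1 does not provide personal fitness instruction → Standard Permit not required.
§9.2 is a franchise of a national chain (not: is a worker-owned cooperative) → Regulatory Registration not required.
§9.3 is a franchise of a national chain; seating 116 ≥ 88; does not provide personal fitness instruction → Compliance Certificate not required.
§9.4 is a franchise of a national chain; does not provide personal fitness instruction → Regulatory Permit not required.
§9.5 does not provide personal fitness instruction → Fitness Studio License not required.
§9.6 does not provide personal fitness instruction → Fitness Studio Authorization not required.
§9.7 seating 116 ≤ 132 → Municipal Certificate not required.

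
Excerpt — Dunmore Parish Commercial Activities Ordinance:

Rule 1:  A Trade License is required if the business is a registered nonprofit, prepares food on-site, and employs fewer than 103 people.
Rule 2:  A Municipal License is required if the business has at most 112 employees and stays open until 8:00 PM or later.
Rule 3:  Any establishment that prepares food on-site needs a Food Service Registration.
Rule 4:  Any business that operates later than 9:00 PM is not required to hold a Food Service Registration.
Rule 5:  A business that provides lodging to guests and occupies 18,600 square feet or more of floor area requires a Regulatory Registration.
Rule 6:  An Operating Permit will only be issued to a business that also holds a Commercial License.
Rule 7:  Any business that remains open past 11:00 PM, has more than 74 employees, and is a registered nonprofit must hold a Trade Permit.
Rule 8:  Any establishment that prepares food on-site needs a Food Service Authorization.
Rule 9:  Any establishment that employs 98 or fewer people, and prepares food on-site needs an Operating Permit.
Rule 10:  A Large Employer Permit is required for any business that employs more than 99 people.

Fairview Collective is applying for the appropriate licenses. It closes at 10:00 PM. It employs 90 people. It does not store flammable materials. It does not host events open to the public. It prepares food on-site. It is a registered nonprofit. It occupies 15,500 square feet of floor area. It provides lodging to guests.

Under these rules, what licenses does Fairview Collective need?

Commercial License, Food Service Authorization, Municipal License, Operating Permit, Trade License

Rule 1: is a registered nonprofit; prepares food on-site; employees 90 < 103 → Trade License required.
Rule 2: employees 90 ≤ 112; closes 10:00 PM, after 8:00 PM → Municipal License required.
Rule 3: prepares food on-site → Food Service Registration required.
Rule 4: closes 10:00 PM, after 9:00 PM → exempt from Food Service Registration.
Rule 5: provides lodging to guests; floor area 15,500 square feet < 18,600 square feet → Regulatory Registration not required.
Rule 6: Operating Permit is required → Commercial License also required.
Rule 7: closes 10:00 PM, at/before 11:00 PM; employees 90 > 74; is a registered nonprofit → Trade Permit not required.
Rule 8: prepares food on-site → Food Service Authorization required.
Rule 9: employees 90 ≤ 98; prepares food on-site → Operating Permit required.
Rule 10: employees 90 ≤ 99 → Large Employer Permit not required.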